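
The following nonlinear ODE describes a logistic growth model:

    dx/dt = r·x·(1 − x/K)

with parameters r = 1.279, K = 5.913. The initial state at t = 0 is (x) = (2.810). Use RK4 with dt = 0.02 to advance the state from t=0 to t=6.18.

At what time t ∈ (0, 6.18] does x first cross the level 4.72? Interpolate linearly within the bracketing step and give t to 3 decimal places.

t = 1.153

t=0.000: state=(2.810)
step 1 (dt=0.02): k1=(1.886), k2=(1.887), k3=(1.887), k4=(1.888); state += dt/6·(k1+2k2+2k3+k4)
t=0.020: state=(2.848)
t=0.040: state=(2.886)
t=0.060: state=(2.923)
continuing one RK4 step at a time; state shown every 10 steps (Δt=0.2):
t=0.200: state=(3.188)
t=0.400: state=(3.558)
t=0.600: state=(3.909)
t=0.800: state=(4.233)
t=1.000: state=(4.523)
t=1.140: state=(4.704)
next step: t=1.160: state=(4.729) — x has crossed 4.72
linear interpolation between t=1.140 (4.70425) and t=1.160 (4.72866) → t≈1.153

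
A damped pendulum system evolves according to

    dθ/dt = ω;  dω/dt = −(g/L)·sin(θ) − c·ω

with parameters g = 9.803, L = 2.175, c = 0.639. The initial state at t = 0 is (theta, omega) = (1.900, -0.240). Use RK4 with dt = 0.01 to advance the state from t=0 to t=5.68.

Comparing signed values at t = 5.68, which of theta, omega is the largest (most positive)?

largest component: omega

t=0.000: state=(1.900, -0.240)
step 1 (dt=0.01): k1=(-0.240, -4.112), k2=(-0.261, -4.100), k3=(-0.261, -4.101), k4=(-0.281, -4.089); state += dt/6·(k1+2k2+2k3+k4)
t=0.010: state=(1.897, -0.281)
t=0.020: state=(1.894, -0.322)
t=0.030: state=(1.891, -0.362)
continuing one RK4 step at a time; state shown every 20 steps (Δt=0.2):
t=0.200: state=(1.772, -1.025)
t=0.400: state=(1.494, -1.743)
t=0.600: state=(1.083, -2.342)
t=0.800: state=(0.575, -2.678)
t=1.000: state=(0.039, -2.604)
t=1.200: state=(-0.439, -2.115)
t=1.400: state=(-0.789, -1.365)
t=1.600: state=(-0.980, -0.539)
t=1.800: state=(-1.008, 0.241)
t=2.000: state=(-0.891, 0.904)
t=2.200: state=(-0.658, 1.390)
t=2.400: state=(-0.351, 1.631)
t=2.600: state=(-0.025, 1.590)
t=2.800: state=(0.267, 1.290)
t=3.000: state=(0.480, 0.819)
t=3.200: state=(0.590, 0.282)
t=3.400: state=(0.595, -0.230)
t=3.600: state=(0.505, -0.649)
t=3.800: state=(0.345, -0.921)
t=4.000: state=(0.148, -1.016)
t=4.200: state=(-0.050, -0.933)
t=4.400: state=(-0.216, -0.705)
t=4.600: state=(-0.326, -0.389)
t=4.800: state=(-0.369, -0.049)
t=5.000: state=(-0.348, 0.258)
t=5.200: state=(-0.272, 0.487)
t=5.400: state=(-0.160, 0.610)
t=5.600: state=(-0.035, 0.618)
t=5.680: state=(0.013, 0.591)
compare at T: theta=0.013, omega=0.591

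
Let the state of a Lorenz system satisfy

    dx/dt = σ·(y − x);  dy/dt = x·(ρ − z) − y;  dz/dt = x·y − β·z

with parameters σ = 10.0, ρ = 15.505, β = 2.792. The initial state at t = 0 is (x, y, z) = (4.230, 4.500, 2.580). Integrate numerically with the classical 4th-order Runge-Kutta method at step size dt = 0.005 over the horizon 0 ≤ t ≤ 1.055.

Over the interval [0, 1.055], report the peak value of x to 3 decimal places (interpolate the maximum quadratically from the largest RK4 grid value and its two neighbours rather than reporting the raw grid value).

t=0.000: state=(4.230, 4.500, 2.580)
step 1 (dt=0.005): k1=(2.700, 50.173, 11.832), k2=(3.887, 50.009, 12.311), k3=(3.853, 50.043, 12.319), k4=(5.009, 49.910, 12.810); state += dt/6·(k1+2k2+2k3+k4)
t=0.005: state=(4.249, 4.750, 2.642)
t=0.010: state=(4.280, 4.999, 2.708)
t=0.015: state=(4.321, 5.248, 2.780)
continuing one RK4 step at a time; state shown every 10 steps (Δt=0.05):
t=0.050: state=(4.869, 7.014, 3.458)
t=0.100: state=(6.279, 9.699, 5.186)
t=0.150: state=(8.199, 12.333, 8.269)
t=0.200: state=(10.226, 13.944, 12.948)
t=0.250: state=(11.613, 13.134, 18.346)
t=0.300: state=(11.530, 9.619, 22.250)
t=0.350: state=(9.834, 5.251, 23.076)
t=0.400: state=(7.300, 2.088, 21.495)
t=0.450: state=(4.877, 0.555, 19.042)
t=0.500: state=(3.051, 0.074, 16.609)
t=0.550: state=(1.868, 0.061, 14.450)
t=0.600: state=(1.184, 0.199, 12.576)
t=0.650: state=(0.833, 0.369, 10.950)
t=0.700: state=(0.687, 0.542, 9.539)
t=0.750: state=(0.669, 0.731, 8.316)
t=0.800: state=(0.740, 0.959, 7.260)
t=0.850: state=(0.887, 1.256, 6.356)
t=0.900: state=(1.114, 1.658, 5.596)
t=0.950: state=(1.440, 2.211, 4.982)
t=1.000: state=(1.898, 2.974, 4.534)
t=1.050: state=(2.534, 4.022, 4.304)
t=1.055: state=(2.610, 4.146, 4.297)
largest grid value and its neighbours: x(0.270)=11.78785, x(0.275)=11.78916, x(0.280)=11.77283
parabola through these three points peaks at t≈0.273 with x≈11.79076

max x = 11.791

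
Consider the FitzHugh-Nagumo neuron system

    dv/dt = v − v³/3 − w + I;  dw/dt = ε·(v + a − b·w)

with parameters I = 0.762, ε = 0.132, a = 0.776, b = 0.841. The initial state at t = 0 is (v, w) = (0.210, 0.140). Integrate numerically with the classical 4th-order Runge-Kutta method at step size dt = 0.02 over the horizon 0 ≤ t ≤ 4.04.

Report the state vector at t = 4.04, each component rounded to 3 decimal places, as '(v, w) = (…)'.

t=0.000: state=(0.210, 0.140)
step 1 (dt=0.02): k1=(0.829, 0.115), k2=(0.836, 0.116), k3=(0.836, 0.116), k4=(0.843, 0.117); state += dt/6·(k1+2k2+2k3+k4)
t=0.020: state=(0.227, 0.142)
t=0.040: state=(0.244, 0.145)
t=0.060: state=(0.261, 0.147)
continuing one RK4 step at a time; state shown every 10 steps (Δt=0.2):
t=0.200: state=(0.390, 0.165)
t=0.400: state=(0.596, 0.194)
t=0.600: state=(0.824, 0.229)
t=0.800: state=(1.058, 0.269)
t=1.000: state=(1.279, 0.314)
t=1.200: state=(1.464, 0.363)
t=1.400: state=(1.603, 0.415)
t=1.600: state=(1.696, 0.470)
t=1.800: state=(1.751, 0.525)
t=2.000: state=(1.779, 0.580)
t=2.200: state=(1.788, 0.634)
t=2.400: state=(1.785, 0.687)
t=2.600: state=(1.775, 0.738)
t=2.800: state=(1.760, 0.789)
t=3.000: state=(1.742, 0.837)
t=3.200: state=(1.722, 0.884)
t=3.400: state=(1.701, 0.930)
t=3.600: state=(1.679, 0.974)
t=3.800: state=(1.657, 1.016)
t=4.000: state=(1.634, 1.057)
t=4.040: state=(1.629, 1.065)

(v, w) = (1.629, 1.065)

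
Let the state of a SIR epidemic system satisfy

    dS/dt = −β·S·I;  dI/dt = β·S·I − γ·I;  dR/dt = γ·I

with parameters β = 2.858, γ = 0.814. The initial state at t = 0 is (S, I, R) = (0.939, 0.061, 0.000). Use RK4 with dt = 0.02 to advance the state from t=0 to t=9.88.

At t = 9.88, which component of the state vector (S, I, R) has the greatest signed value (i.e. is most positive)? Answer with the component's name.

largest component: R

t=0.000: state=(0.939, 0.061, 0.000)
step 1 (dt=0.02): k1=(-0.164, 0.114, 0.050), k2=(-0.166, 0.116, 0.051), k3=(-0.167, 0.116, 0.051), k4=(-0.169, 0.118, 0.052); state += dt/6·(k1+2k2+2k3+k4)
t=0.020: state=(0.936, 0.063, 0.001)
t=0.040: state=(0.932, 0.066, 0.002)
t=0.060: state=(0.929, 0.068, 0.003)
continuing one RK4 step at a time; state shown every 25 steps (Δt=0.5):
t=0.500: state=(0.816, 0.144, 0.040)
t=1.000: state=(0.610, 0.267, 0.123)
t=1.500: state=(0.386, 0.361, 0.253)
t=2.000: state=(0.227, 0.369, 0.405)
t=2.500: state=(0.138, 0.316, 0.545)
t=3.000: state=(0.093, 0.248, 0.660)
t=3.500: state=(0.068, 0.184, 0.747)
t=4.000: state=(0.054, 0.134, 0.812)
t=4.500: state=(0.046, 0.096, 0.858)
t=5.000: state=(0.041, 0.068, 0.891)
t=5.500: state=(0.038, 0.048, 0.914)
t=6.000: state=(0.036, 0.033, 0.931)
t=6.500: state=(0.034, 0.023, 0.942)
t=7.000: state=(0.033, 0.016, 0.950)
t=7.500: state=(0.033, 0.011, 0.956)
t=8.000: state=(0.032, 0.008, 0.960)
t=8.500: state=(0.032, 0.006, 0.962)
t=9.000: state=(0.032, 0.004, 0.964)
t=9.500: state=(0.032, 0.003, 0.966)
t=9.880: state=(0.032, 0.002, 0.966)
compare at T: S=0.032, I=0.002, R=0.966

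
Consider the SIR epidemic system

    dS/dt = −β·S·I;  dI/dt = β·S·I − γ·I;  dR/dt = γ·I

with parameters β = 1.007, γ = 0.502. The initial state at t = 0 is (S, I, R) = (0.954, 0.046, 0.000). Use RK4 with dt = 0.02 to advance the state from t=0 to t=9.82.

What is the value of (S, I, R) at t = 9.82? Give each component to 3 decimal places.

t=0.000: state=(0.954, 0.046, 0.000)
step 1 (dt=0.02): k1=(-0.044, 0.021, 0.023), k2=(-0.044, 0.021, 0.023), k3=(-0.044, 0.021, 0.023), k4=(-0.045, 0.021, 0.023); state += dt/6·(k1+2k2+2k3+k4)
t=0.020: state=(0.953, 0.046, 0.000)
t=0.040: state=(0.952, 0.047, 0.001)
t=0.060: state=(0.951, 0.047, 0.001)
continuing one RK4 step at a time; state shown every 25 steps (Δt=0.5):
t=0.500: state=(0.930, 0.058, 0.013)
t=1.000: state=(0.900, 0.071, 0.029)
t=1.500: state=(0.865, 0.086, 0.049)
t=2.000: state=(0.825, 0.103, 0.072)
t=2.500: state=(0.780, 0.120, 0.100)
t=3.000: state=(0.732, 0.136, 0.132)
t=3.500: state=(0.681, 0.151, 0.168)
t=4.000: state=(0.629, 0.163, 0.208)
t=4.500: state=(0.578, 0.172, 0.250)
t=5.000: state=(0.529, 0.177, 0.294)
t=5.500: state=(0.484, 0.178, 0.339)
t=6.000: state=(0.442, 0.175, 0.383)
t=6.500: state=(0.406, 0.168, 0.426)
t=7.000: state=(0.374, 0.159, 0.467)
t=7.500: state=(0.346, 0.148, 0.506)
t=8.000: state=(0.322, 0.137, 0.542)
t=8.500: state=(0.301, 0.124, 0.574)
t=9.000: state=(0.284, 0.112, 0.604)
t=9.500: state=(0.269, 0.100, 0.631)
t=9.820: state=(0.261, 0.093, 0.646)

(S, I, R) = (0.261, 0.093, 0.646)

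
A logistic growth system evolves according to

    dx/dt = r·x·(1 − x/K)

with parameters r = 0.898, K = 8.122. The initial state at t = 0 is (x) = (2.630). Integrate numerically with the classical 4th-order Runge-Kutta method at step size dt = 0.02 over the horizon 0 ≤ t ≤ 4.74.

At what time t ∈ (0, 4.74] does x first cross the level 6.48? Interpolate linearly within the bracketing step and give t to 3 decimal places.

t = 2.349

t=0.000: state=(2.630)
step 1 (dt=0.02): k1=(1.597), k2=(1.602), k3=(1.602), k4=(1.607); state += dt/6·(k1+2k2+2k3+k4)
t=0.020: state=(2.662)
t=0.040: state=(2.694)
t=0.060: state=(2.727)
continuing one RK4 step at a time; state shown every 10 steps (Δt=0.2):
t=0.200: state=(2.959)
t=0.400: state=(3.304)
t=0.600: state=(3.661)
t=0.800: state=(4.025)
t=1.000: state=(4.389)
t=1.200: state=(4.747)
t=1.400: state=(5.095)
t=1.600: state=(5.428)
t=1.800: state=(5.741)
t=2.000: state=(6.032)
t=2.200: state=(6.298)
t=2.340: state=(6.470)
next step: t=2.360: state=(6.493) — x has crossed 6.48
linear interpolation between t=2.340 (6.46977) and t=2.360 (6.49328) → t≈2.349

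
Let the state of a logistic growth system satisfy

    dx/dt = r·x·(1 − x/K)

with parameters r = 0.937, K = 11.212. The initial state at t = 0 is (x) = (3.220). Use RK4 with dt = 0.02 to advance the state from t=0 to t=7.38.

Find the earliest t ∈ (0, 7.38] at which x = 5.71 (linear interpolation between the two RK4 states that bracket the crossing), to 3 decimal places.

t=0.000: state=(3.220)
step 1 (dt=0.02): k1=(2.151), k2=(2.159), k3=(2.159), k4=(2.168); state += dt/6·(k1+2k2+2k3+k4)
t=0.020: state=(3.263)
t=0.040: state=(3.307)
t=0.060: state=(3.351)
continuing one RK4 step at a time; state shown every 25 steps (Δt=0.5):
t=0.500: state=(4.391)
t=1.000: state=(5.684)
next step: t=1.020: state=(5.737) — x has crossed 5.71
linear interpolation between t=1.000 (5.68431) and t=1.020 (5.73682) → t≈1.010

t = 1.010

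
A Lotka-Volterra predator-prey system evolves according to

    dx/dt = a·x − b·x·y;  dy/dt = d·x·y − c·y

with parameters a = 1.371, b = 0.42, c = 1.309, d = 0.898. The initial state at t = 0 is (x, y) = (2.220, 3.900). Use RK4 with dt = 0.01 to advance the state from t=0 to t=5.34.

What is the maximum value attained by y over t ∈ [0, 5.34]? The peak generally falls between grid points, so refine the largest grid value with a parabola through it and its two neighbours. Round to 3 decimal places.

max y = 5.085

t=0.000: state=(2.220, 3.900)
step 1 (dt=0.01): k1=(-0.593, 2.670), k2=(-0.604, 2.669), k3=(-0.604, 2.668), k4=(-0.616, 2.667); state += dt/6·(k1+2k2+2k3+k4)
t=0.010: state=(2.214, 3.927)
t=0.020: state=(2.208, 3.953)
t=0.030: state=(2.201, 3.980)
continuing one RK4 step at a time; state shown every 20 steps (Δt=0.2):
t=0.200: state=(2.059, 4.413)
t=0.400: state=(1.836, 4.822)
t=0.600: state=(1.593, 5.049)
t=0.800: state=(1.368, 5.068)
t=1.000: state=(1.183, 4.901)
t=1.200: state=(1.043, 4.604)
t=1.400: state=(0.946, 4.234)
t=1.600: state=(0.887, 3.840)
t=1.800: state=(0.859, 3.455)
t=2.000: state=(0.858, 3.102)
t=2.200: state=(0.882, 2.790)
t=2.400: state=(0.928, 2.525)
t=2.600: state=(0.997, 2.310)
t=2.800: state=(1.088, 2.143)
t=3.000: state=(1.202, 2.025)
t=3.200: state=(1.338, 1.957)
t=3.400: state=(1.495, 1.942)
t=3.600: state=(1.668, 1.985)
t=3.800: state=(1.849, 2.096)
t=4.000: state=(2.025, 2.285)
t=4.200: state=(2.175, 2.566)
t=4.400: state=(2.271, 2.946)
t=4.600: state=(2.288, 3.420)
t=4.800: state=(2.209, 3.947)
t=5.000: state=(2.041, 4.455)
t=5.200: state=(1.814, 4.850)
t=5.340: state=(1.644, 5.019)
largest grid value and its neighbours: y(0.710)=5.08468, y(0.720)=5.08477, y(0.730)=5.08436
parabola through these three points peaks at t≈0.717 with y≈5.08480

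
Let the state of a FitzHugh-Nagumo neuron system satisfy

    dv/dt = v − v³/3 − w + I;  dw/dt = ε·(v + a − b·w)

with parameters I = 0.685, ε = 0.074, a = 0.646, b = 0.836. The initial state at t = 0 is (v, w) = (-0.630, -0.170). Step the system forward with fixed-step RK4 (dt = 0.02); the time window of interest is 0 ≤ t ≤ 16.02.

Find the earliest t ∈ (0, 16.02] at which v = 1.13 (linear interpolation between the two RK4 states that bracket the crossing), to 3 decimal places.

t=0.000: state=(-0.630, -0.170)
step 1 (dt=0.02): k1=(0.308, 0.012), k2=(0.310, 0.012), k3=(0.310, 0.012), k4=(0.312, 0.012); state += dt/6·(k1+2k2+2k3+k4)
t=0.020: state=(-0.624, -0.170)
t=0.040: state=(-0.618, -0.170)
t=0.060: state=(-0.611, -0.169)
continuing one RK4 step at a time; state shown every 50 steps (Δt=1):
t=1.000: state=(-0.186, -0.145)
t=2.000: state=(0.840, -0.071)
t=2.200: state=(1.121, -0.046)
next step: t=2.220: state=(1.148, -0.043) — v has crossed 1.13
linear interpolation between t=2.200 (1.12054) and t=2.220 (1.14808) → t≈2.207

t = 2.207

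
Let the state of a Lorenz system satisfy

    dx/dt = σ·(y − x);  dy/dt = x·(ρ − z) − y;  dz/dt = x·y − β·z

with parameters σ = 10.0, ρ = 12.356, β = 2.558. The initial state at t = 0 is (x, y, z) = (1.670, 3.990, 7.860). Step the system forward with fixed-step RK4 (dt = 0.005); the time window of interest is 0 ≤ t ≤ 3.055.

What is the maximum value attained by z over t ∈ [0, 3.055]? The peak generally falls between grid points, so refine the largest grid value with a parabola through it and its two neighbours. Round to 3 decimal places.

t=0.000: state=(1.670, 3.990, 7.860)
step 1 (dt=0.005): k1=(23.200, 3.518, -13.443), k2=(22.708, 3.828, -13.110), k3=(22.728, 3.821, -13.116), k4=(22.255, 4.127, -12.787); state += dt/6·(k1+2k2+2k3+k4)
t=0.005: state=(1.784, 4.009, 7.794)
t=0.010: state=(1.893, 4.031, 7.732)
t=0.015: state=(1.998, 4.056, 7.673)
continuing one RK4 step at a time; state shown every 20 steps (Δt=0.1):
t=0.100: state=(3.408, 4.861, 7.116)
t=0.200: state=(4.876, 6.408, 7.598)
t=0.300: state=(6.420, 7.877, 9.526)
t=0.400: state=(7.495, 8.023, 12.430)
t=0.500: state=(7.285, 6.363, 14.442)
t=0.600: state=(5.939, 4.376, 14.292)
t=0.700: state=(4.513, 3.337, 12.783)
t=0.800: state=(3.680, 3.189, 11.035)
t=0.900: state=(3.494, 3.588, 9.592)
t=1.000: state=(3.825, 4.377, 8.700)
t=1.100: state=(4.564, 5.469, 8.560)
t=1.200: state=(5.567, 6.615, 9.359)
t=1.300: state=(6.507, 7.247, 11.017)
t=1.400: state=(6.873, 6.812, 12.777)
t=1.500: state=(6.397, 5.575, 13.555)
t=1.600: state=(5.438, 4.452, 13.084)
t=1.700: state=(4.592, 3.937, 11.945)
t=1.800: state=(4.171, 3.985, 10.749)
t=1.900: state=(4.202, 4.434, 9.858)
t=2.000: state=(4.603, 5.153, 9.490)
t=2.100: state=(5.251, 5.962, 9.777)
t=2.200: state=(5.935, 6.540, 10.695)
t=2.300: state=(6.351, 6.534, 11.882)
t=2.400: state=(6.262, 5.914, 12.702)
t=2.500: state=(5.739, 5.102, 12.748)
t=2.600: state=(5.112, 4.548, 12.154)
t=2.700: state=(4.681, 4.402, 11.316)
t=2.800: state=(4.565, 4.609, 10.579)
t=2.900: state=(4.750, 5.062, 10.169)
t=3.000: state=(5.151, 5.617, 10.211)
t=3.055: state=(5.414, 5.894, 10.434)
largest grid value and its neighbours: z(0.535)=14.62670, z(0.540)=14.63012, z(0.545)=14.62810
parabola through these three points peaks at t≈0.541 with z≈14.63016

max z = 14.630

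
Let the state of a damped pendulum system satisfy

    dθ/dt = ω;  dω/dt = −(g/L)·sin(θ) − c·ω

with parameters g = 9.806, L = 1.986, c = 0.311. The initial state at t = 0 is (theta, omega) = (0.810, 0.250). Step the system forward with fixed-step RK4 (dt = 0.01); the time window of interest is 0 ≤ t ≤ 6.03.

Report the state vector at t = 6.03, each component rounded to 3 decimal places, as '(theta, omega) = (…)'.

(theta, omega) = (0.304, -0.268)

t=0.000: state=(0.810, 0.250)
step 1 (dt=0.01): k1=(0.250, -3.654), k2=(0.232, -3.653), k3=(0.232, -3.652), k4=(0.213, -3.650); state += dt/6·(k1+2k2+2k3+k4)
t=0.010: state=(0.812, 0.213)
t=0.020: state=(0.814, 0.177)
t=0.030: state=(0.816, 0.141)
continuing one RK4 step at a time; state shown every 20 steps (Δt=0.2):
t=0.200: state=(0.788, -0.459)
t=0.400: state=(0.633, -1.062)
t=0.600: state=(0.377, -1.464)
t=0.800: state=(0.067, -1.586)
t=1.000: state=(-0.237, -1.405)
t=1.200: state=(-0.479, -0.978)
t=1.400: state=(-0.619, -0.411)
t=1.600: state=(-0.641, 0.186)
t=1.800: state=(-0.549, 0.718)
t=2.000: state=(-0.364, 1.101)
t=2.200: state=(-0.124, 1.266)
t=2.400: state=(0.126, 1.186)
t=2.600: state=(0.337, 0.890)
t=2.800: state=(0.473, 0.453)
t=3.000: state=(0.514, -0.035)
t=3.200: state=(0.461, -0.487)
t=3.400: state=(0.327, -0.830)
t=3.600: state=(0.140, -1.003)
t=3.800: state=(-0.061, -0.979)
t=4.000: state=(-0.239, -0.773)
t=4.200: state=(-0.361, -0.438)
t=4.400: state=(-0.410, -0.045)
t=4.600: state=(-0.381, 0.332)
t=4.800: state=(-0.283, 0.627)
t=5.000: state=(-0.138, 0.791)
t=5.200: state=(0.023, 0.798)
t=5.400: state=(0.171, 0.654)
t=5.600: state=(0.277, 0.398)
t=5.800: state=(0.326, 0.084)
t=6.000: state=(0.311, -0.225)
t=6.030: state=(0.304, -0.268)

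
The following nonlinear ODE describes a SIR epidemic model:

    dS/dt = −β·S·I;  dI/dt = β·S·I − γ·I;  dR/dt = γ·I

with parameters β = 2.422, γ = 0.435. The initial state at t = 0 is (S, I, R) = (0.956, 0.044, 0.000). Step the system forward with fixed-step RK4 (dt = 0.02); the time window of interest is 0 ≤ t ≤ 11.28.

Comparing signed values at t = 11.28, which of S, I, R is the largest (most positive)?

t=0.000: state=(0.956, 0.044, 0.000)
step 1 (dt=0.02): k1=(-0.102, 0.083, 0.019), k2=(-0.104, 0.084, 0.019), k3=(-0.104, 0.084, 0.020), k4=(-0.106, 0.086, 0.020); state += dt/6·(k1+2k2+2k3+k4)
t=0.020: state=(0.954, 0.046, 0.000)
t=0.040: state=(0.952, 0.047, 0.001)
t=0.060: state=(0.950, 0.049, 0.001)
continuing one RK4 step at a time; state shown every 25 steps (Δt=0.5):
t=0.500: state=(0.876, 0.108, 0.016)
t=1.000: state=(0.718, 0.230, 0.051)
t=1.500: state=(0.494, 0.387, 0.119)
t=2.000: state=(0.287, 0.497, 0.216)
t=2.500: state=(0.154, 0.518, 0.328)
t=3.000: state=(0.084, 0.479, 0.437)
t=3.500: state=(0.049, 0.417, 0.535)
t=4.000: state=(0.031, 0.351, 0.618)
t=4.500: state=(0.021, 0.291, 0.688)
t=5.000: state=(0.015, 0.239, 0.746)
t=5.500: state=(0.012, 0.196, 0.793)
t=6.000: state=(0.009, 0.159, 0.831)
t=6.500: state=(0.008, 0.130, 0.863)
t=7.000: state=(0.007, 0.105, 0.888)
t=7.500: state=(0.006, 0.085, 0.909)
t=8.000: state=(0.006, 0.069, 0.925)
t=8.500: state=(0.005, 0.056, 0.939)
t=9.000: state=(0.005, 0.045, 0.950)
t=9.500: state=(0.005, 0.037, 0.959)
t=10.000: state=(0.004, 0.030, 0.966)
t=10.500: state=(0.004, 0.024, 0.972)
t=11.000: state=(0.004, 0.019, 0.976)
t=11.280: state=(0.004, 0.017, 0.979)
compare at T: S=0.004, I=0.017, R=0.979

largest component: R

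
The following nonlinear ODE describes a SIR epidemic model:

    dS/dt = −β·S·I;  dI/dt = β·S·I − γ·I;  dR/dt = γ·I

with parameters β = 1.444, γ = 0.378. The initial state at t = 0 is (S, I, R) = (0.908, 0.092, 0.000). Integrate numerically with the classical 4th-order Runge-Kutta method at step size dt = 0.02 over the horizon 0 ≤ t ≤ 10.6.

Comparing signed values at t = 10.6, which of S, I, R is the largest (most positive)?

largest component: R

t=0.000: state=(0.908, 0.092, 0.000)
step 1 (dt=0.02): k1=(-0.121, 0.086, 0.035), k2=(-0.122, 0.086, 0.035), k3=(-0.122, 0.086, 0.035), k4=(-0.123, 0.087, 0.035); state += dt/6·(k1+2k2+2k3+k4)
t=0.020: state=(0.906, 0.094, 0.001)
t=0.040: state=(0.903, 0.095, 0.001)
t=0.060: state=(0.901, 0.097, 0.002)
continuing one RK4 step at a time; state shown every 25 steps (Δt=0.5):
t=0.500: state=(0.835, 0.143, 0.022)
t=1.000: state=(0.736, 0.209, 0.055)
t=1.500: state=(0.616, 0.282, 0.101)
t=2.000: state=(0.490, 0.348, 0.161)
t=2.500: state=(0.374, 0.394, 0.232)
t=3.000: state=(0.280, 0.412, 0.308)
t=3.500: state=(0.208, 0.406, 0.386)
t=4.000: state=(0.156, 0.383, 0.461)
t=4.500: state=(0.120, 0.350, 0.530)
t=5.000: state=(0.094, 0.313, 0.593)
t=5.500: state=(0.076, 0.275, 0.648)
t=6.000: state=(0.063, 0.240, 0.697)
t=6.500: state=(0.054, 0.207, 0.739)
t=7.000: state=(0.047, 0.178, 0.775)
t=7.500: state=(0.042, 0.152, 0.807)
t=8.000: state=(0.038, 0.129, 0.833)
t=8.500: state=(0.035, 0.110, 0.856)
t=9.000: state=(0.032, 0.093, 0.875)
t=9.500: state=(0.030, 0.079, 0.891)
t=10.000: state=(0.029, 0.067, 0.905)
t=10.500: state=(0.027, 0.056, 0.916)
t=10.600: state=(0.027, 0.054, 0.918)
compare at T: S=0.027, I=0.054, R=0.918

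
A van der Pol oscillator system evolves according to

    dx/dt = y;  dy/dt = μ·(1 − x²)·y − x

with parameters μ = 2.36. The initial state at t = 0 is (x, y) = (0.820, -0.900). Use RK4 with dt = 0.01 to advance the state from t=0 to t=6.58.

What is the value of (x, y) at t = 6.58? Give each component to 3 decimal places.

(x, y) = (1.669, -0.365)

t=0.000: state=(0.820, -0.900)
step 1 (dt=0.01): k1=(-0.900, -1.516), k2=(-0.908, -1.533), k3=(-0.908, -1.533), k4=(-0.915, -1.551); state += dt/6·(k1+2k2+2k3+k4)
t=0.010: state=(0.811, -0.915)
t=0.020: state=(0.802, -0.931)
t=0.030: state=(0.792, -0.947)
continuing one RK4 step at a time; state shown every 25 steps (Δt=0.25):
t=0.250: state=(0.536, -1.430)
t=0.500: state=(0.059, -2.514)
t=0.750: state=(-0.771, -4.032)
t=1.000: state=(-1.678, -2.503)
t=1.250: state=(-1.984, -0.327)
t=1.500: state=(-1.985, 0.179)
t=1.750: state=(-1.926, 0.273)
t=2.000: state=(-1.853, 0.305)
t=2.250: state=(-1.774, 0.330)
t=2.500: state=(-1.688, 0.358)
t=2.750: state=(-1.594, 0.394)
t=3.000: state=(-1.490, 0.441)
t=3.250: state=(-1.372, 0.507)
t=3.500: state=(-1.234, 0.605)
t=3.750: state=(-1.065, 0.764)
t=4.000: state=(-0.842, 1.049)
t=4.250: state=(-0.517, 1.628)
t=4.500: state=(0.027, 2.872)
t=4.750: state=(0.951, 4.260)
t=5.000: state=(1.802, 1.985)
t=5.250: state=(2.018, 0.148)
t=5.500: state=(1.997, -0.210)
t=5.750: state=(1.935, -0.277)
t=6.000: state=(1.862, -0.304)
t=6.250: state=(1.783, -0.327)
t=6.500: state=(1.698, -0.355)
t=6.580: state=(1.669, -0.365)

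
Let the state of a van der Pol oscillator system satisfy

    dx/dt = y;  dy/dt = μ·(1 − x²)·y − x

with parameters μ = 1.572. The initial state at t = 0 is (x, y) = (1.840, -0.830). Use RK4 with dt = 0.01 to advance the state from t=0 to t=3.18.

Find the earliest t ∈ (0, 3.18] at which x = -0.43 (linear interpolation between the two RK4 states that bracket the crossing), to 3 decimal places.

t = 1.908

t=0.000: state=(1.840, -0.830)
step 1 (dt=0.01): k1=(-0.830, 1.273), k2=(-0.824, 1.233), k3=(-0.824, 1.234), k4=(-0.818, 1.196); state += dt/6·(k1+2k2+2k3+k4)
t=0.010: state=(1.832, -0.818)
t=0.020: state=(1.824, -0.806)
t=0.030: state=(1.816, -0.795)
continuing one RK4 step at a time; state shown every 20 steps (Δt=0.2):
t=0.200: state=(1.691, -0.687)
t=0.400: state=(1.557, -0.666)
t=0.600: state=(1.421, -0.703)
t=0.800: state=(1.273, -0.783)
t=1.000: state=(1.105, -0.911)
t=1.200: state=(0.904, -1.109)
t=1.400: state=(0.654, -1.419)
t=1.600: state=(0.325, -1.907)
t=1.800: state=(-0.125, -2.616)
t=1.900: state=(-0.406, -2.998)
next step: t=1.910: state=(-0.436, -3.033) — x has crossed -0.43
linear interpolation between t=1.900 (-0.40556) and t=1.910 (-0.43571) → t≈1.908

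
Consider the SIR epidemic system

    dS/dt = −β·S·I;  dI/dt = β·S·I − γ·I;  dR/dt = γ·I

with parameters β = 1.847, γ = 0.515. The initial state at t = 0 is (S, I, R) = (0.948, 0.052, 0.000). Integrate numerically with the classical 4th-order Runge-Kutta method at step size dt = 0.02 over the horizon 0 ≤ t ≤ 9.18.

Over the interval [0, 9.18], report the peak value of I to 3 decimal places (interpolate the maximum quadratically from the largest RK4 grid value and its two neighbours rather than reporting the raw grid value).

max I = 0.380

t=0.000: state=(0.948, 0.052, 0.000)
step 1 (dt=0.02): k1=(-0.091, 0.064, 0.027), k2=(-0.092, 0.065, 0.027), k3=(-0.092, 0.065, 0.027), k4=(-0.093, 0.066, 0.027); state += dt/6·(k1+2k2+2k3+k4)
t=0.020: state=(0.946, 0.053, 0.001)
t=0.040: state=(0.944, 0.055, 0.001)
t=0.060: state=(0.942, 0.056, 0.002)
continuing one RK4 step at a time; state shown every 25 steps (Δt=0.5):
t=0.500: state=(0.888, 0.094, 0.018)
t=1.000: state=(0.791, 0.158, 0.050)
t=1.500: state=(0.659, 0.240, 0.101)
t=2.000: state=(0.509, 0.318, 0.174)
t=2.500: state=(0.370, 0.368, 0.263)
t=3.000: state=(0.261, 0.379, 0.360)
t=3.500: state=(0.185, 0.360, 0.455)
t=4.000: state=(0.135, 0.322, 0.543)
t=4.500: state=(0.102, 0.277, 0.620)
t=5.000: state=(0.081, 0.233, 0.686)
t=5.500: state=(0.067, 0.193, 0.741)
t=6.000: state=(0.057, 0.158, 0.786)
t=6.500: state=(0.050, 0.128, 0.822)
t=7.000: state=(0.045, 0.103, 0.852)
t=7.500: state=(0.041, 0.083, 0.876)
t=8.000: state=(0.038, 0.067, 0.895)
t=8.500: state=(0.036, 0.053, 0.911)
t=9.000: state=(0.035, 0.043, 0.923)
t=9.180: state=(0.034, 0.039, 0.927)
largest grid value and its neighbours: I(2.880)=0.37990, I(2.900)=0.37995, I(2.920)=0.37994
parabola through these three points peaks at t≈2.906 with I≈0.37995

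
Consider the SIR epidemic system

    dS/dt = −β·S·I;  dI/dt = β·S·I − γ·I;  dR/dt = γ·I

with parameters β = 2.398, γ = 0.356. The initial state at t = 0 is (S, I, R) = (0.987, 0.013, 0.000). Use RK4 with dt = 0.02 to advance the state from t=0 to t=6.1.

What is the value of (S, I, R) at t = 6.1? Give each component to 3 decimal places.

(S, I, R) = (0.007, 0.256, 0.737)

t=0.000: state=(0.987, 0.013, 0.000)
step 1 (dt=0.02): k1=(-0.031, 0.026, 0.005), k2=(-0.031, 0.027, 0.005), k3=(-0.031, 0.027, 0.005), k4=(-0.032, 0.027, 0.005); state += dt/6·(k1+2k2+2k3+k4)
t=0.020: state=(0.986, 0.014, 0.000)
t=0.040: state=(0.986, 0.014, 0.000)
t=0.060: state=(0.985, 0.015, 0.000)
continuing one RK4 step at a time; state shown every 10 steps (Δt=0.2):
t=0.200: state=(0.979, 0.019, 0.001)
t=0.400: state=(0.968, 0.029, 0.003)
t=0.600: state=(0.952, 0.043, 0.005)
t=0.800: state=(0.929, 0.062, 0.009)
t=1.000: state=(0.896, 0.090, 0.014)
t=1.200: state=(0.851, 0.127, 0.022)
t=1.400: state=(0.791, 0.176, 0.033)
t=1.600: state=(0.717, 0.235, 0.047)
t=1.800: state=(0.631, 0.303, 0.066)
t=2.000: state=(0.536, 0.373, 0.091)
t=2.200: state=(0.441, 0.439, 0.119)
t=2.400: state=(0.353, 0.495, 0.153)
t=2.600: state=(0.275, 0.535, 0.190)
t=2.800: state=(0.212, 0.560, 0.229)
t=3.000: state=(0.161, 0.570, 0.269)
t=3.200: state=(0.123, 0.568, 0.310)
t=3.400: state=(0.094, 0.557, 0.350)
t=3.600: state=(0.072, 0.539, 0.389)
t=3.800: state=(0.056, 0.518, 0.426)
t=4.000: state=(0.044, 0.494, 0.462)
t=4.200: state=(0.035, 0.469, 0.497)
t=4.400: state=(0.028, 0.443, 0.529)
t=4.600: state=(0.023, 0.418, 0.560)
t=4.800: state=(0.019, 0.393, 0.589)
t=5.000: state=(0.016, 0.369, 0.616)
t=5.200: state=(0.013, 0.346, 0.641)
t=5.400: state=(0.011, 0.324, 0.665)
t=5.600: state=(0.010, 0.303, 0.687)
t=5.800: state=(0.008, 0.284, 0.708)
t=6.000: state=(0.007, 0.265, 0.728)
t=6.100: state=(0.007, 0.256, 0.737)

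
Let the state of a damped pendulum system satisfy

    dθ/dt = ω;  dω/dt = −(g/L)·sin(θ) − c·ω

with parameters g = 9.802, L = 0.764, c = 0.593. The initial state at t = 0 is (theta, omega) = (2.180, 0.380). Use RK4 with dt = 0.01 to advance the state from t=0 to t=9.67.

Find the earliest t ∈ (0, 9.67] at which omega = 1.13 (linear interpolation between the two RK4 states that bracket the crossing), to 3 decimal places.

t = 1.270

t=0.000: state=(2.180, 0.380)
step 1 (dt=0.01): k1=(0.380, -10.747), k2=(0.326, -10.701), k3=(0.326, -10.703), k4=(0.273, -10.660); state += dt/6·(k1+2k2+2k3+k4)
t=0.010: state=(2.183, 0.273)
t=0.020: state=(2.185, 0.167)
t=0.030: state=(2.187, 0.061)
continuing one RK4 step at a time; state shown every 50 steps (Δt=0.5):
t=0.500: state=(1.065, -4.792)
t=1.000: state=(-1.244, -2.368)
t=1.260: state=(-1.411, 1.013)
next step: t=1.270: state=(-1.401, 1.133) — omega has crossed 1.13
linear interpolation between t=1.260 (1.01316) and t=1.270 (1.13335) → t≈1.270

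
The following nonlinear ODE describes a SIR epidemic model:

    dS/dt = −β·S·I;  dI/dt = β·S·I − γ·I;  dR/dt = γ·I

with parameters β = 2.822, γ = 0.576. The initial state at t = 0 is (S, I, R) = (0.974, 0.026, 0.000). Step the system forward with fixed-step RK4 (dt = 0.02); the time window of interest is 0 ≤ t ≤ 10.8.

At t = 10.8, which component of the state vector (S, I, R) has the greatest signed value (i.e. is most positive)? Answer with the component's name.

t=0.000: state=(0.974, 0.026, 0.000)
step 1 (dt=0.02): k1=(-0.071, 0.056, 0.015), k2=(-0.073, 0.058, 0.015), k3=(-0.073, 0.058, 0.015), k4=(-0.075, 0.059, 0.016); state += dt/6·(k1+2k2+2k3+k4)
t=0.020: state=(0.973, 0.027, 0.000)
t=0.040: state=(0.971, 0.028, 0.001)
t=0.060: state=(0.969, 0.030, 0.001)
continuing one RK4 step at a time; state shown every 25 steps (Δt=0.5):
t=0.500: state=(0.912, 0.074, 0.013)
t=1.000: state=(0.767, 0.184, 0.049)
t=1.500: state=(0.528, 0.347, 0.125)
t=2.000: state=(0.295, 0.461, 0.244)
t=2.500: state=(0.151, 0.469, 0.380)
t=3.000: state=(0.081, 0.411, 0.508)
t=3.500: state=(0.048, 0.337, 0.615)
t=4.000: state=(0.031, 0.267, 0.702)
t=4.500: state=(0.022, 0.208, 0.770)
t=5.000: state=(0.017, 0.160, 0.823)
t=5.500: state=(0.014, 0.123, 0.863)
t=6.000: state=(0.012, 0.094, 0.894)
t=6.500: state=(0.011, 0.071, 0.918)
t=7.000: state=(0.010, 0.054, 0.936)
t=7.500: state=(0.009, 0.041, 0.949)
t=8.000: state=(0.009, 0.031, 0.960)
t=8.500: state=(0.009, 0.024, 0.968)
t=9.000: state=(0.008, 0.018, 0.974)
t=9.500: state=(0.008, 0.014, 0.978)
t=10.000: state=(0.008, 0.010, 0.982)
t=10.500: state=(0.008, 0.008, 0.984)
t=10.800: state=(0.008, 0.007, 0.986)
compare at T: S=0.008, I=0.007, R=0.986

largest component: R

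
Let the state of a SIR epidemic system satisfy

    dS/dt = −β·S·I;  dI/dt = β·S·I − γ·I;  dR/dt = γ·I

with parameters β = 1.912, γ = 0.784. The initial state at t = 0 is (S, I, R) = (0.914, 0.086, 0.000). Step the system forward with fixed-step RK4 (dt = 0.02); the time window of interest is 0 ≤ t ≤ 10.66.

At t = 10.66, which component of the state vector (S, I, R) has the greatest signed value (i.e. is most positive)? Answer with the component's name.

largest component: R

t=0.000: state=(0.914, 0.086, 0.000)
step 1 (dt=0.02): k1=(-0.150, 0.083, 0.067), k2=(-0.151, 0.083, 0.068), k3=(-0.151, 0.083, 0.068), k4=(-0.153, 0.084, 0.069); state += dt/6·(k1+2k2+2k3+k4)
t=0.020: state=(0.911, 0.088, 0.001)
t=0.040: state=(0.908, 0.089, 0.003)
t=0.060: state=(0.905, 0.091, 0.004)
continuing one RK4 step at a time; state shown every 25 steps (Δt=0.5):
t=0.500: state=(0.824, 0.134, 0.043)
t=1.000: state=(0.706, 0.188, 0.106)
t=1.500: state=(0.576, 0.235, 0.189)
t=2.000: state=(0.454, 0.259, 0.287)
t=2.500: state=(0.354, 0.257, 0.389)
t=3.000: state=(0.280, 0.235, 0.486)
t=3.500: state=(0.227, 0.202, 0.571)
t=4.000: state=(0.190, 0.166, 0.643)
t=4.500: state=(0.165, 0.133, 0.702)
t=5.000: state=(0.147, 0.104, 0.748)
t=5.500: state=(0.135, 0.081, 0.784)
t=6.000: state=(0.126, 0.062, 0.812)
t=6.500: state=(0.120, 0.047, 0.833)
t=7.000: state=(0.115, 0.035, 0.849)
t=7.500: state=(0.112, 0.027, 0.861)
t=8.000: state=(0.109, 0.020, 0.871)
t=8.500: state=(0.108, 0.015, 0.877)
t=9.000: state=(0.106, 0.011, 0.883)
t=9.500: state=(0.105, 0.008, 0.886)
t=10.000: state=(0.105, 0.006, 0.889)
t=10.500: state=(0.104, 0.005, 0.891)
t=10.660: state=(0.104, 0.004, 0.892)
compare at T: S=0.104, I=0.004, R=0.892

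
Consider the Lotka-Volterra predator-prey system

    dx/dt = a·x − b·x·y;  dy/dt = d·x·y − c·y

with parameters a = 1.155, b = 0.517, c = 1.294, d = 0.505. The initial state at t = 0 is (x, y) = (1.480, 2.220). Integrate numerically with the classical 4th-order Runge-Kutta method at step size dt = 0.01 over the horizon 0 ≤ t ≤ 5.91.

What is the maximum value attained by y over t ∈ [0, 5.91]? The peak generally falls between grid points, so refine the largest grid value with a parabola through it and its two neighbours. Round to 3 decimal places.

t=0.000: state=(1.480, 2.220)
step 1 (dt=0.01): k1=(0.011, -1.213), k2=(0.015, -1.210), k3=(0.015, -1.210), k4=(0.020, -1.207); state += dt/6·(k1+2k2+2k3+k4)
t=0.010: state=(1.480, 2.208)
t=0.020: state=(1.480, 2.196)
t=0.030: state=(1.481, 2.184)
continuing one RK4 step at a time; state shown every 20 steps (Δt=0.2):
t=0.200: state=(1.500, 1.992)
t=0.400: state=(1.554, 1.793)
t=0.600: state=(1.642, 1.626)
t=0.800: state=(1.761, 1.491)
t=1.000: state=(1.912, 1.385)
t=1.200: state=(2.097, 1.309)
t=1.400: state=(2.313, 1.262)
t=1.600: state=(2.561, 1.246)
t=1.800: state=(2.835, 1.263)
t=2.000: state=(3.127, 1.317)
t=2.200: state=(3.422, 1.415)
t=2.400: state=(3.697, 1.566)
t=2.600: state=(3.921, 1.777)
t=2.800: state=(4.054, 2.054)
t=3.000: state=(4.061, 2.391)
t=3.200: state=(3.920, 2.766)
t=3.400: state=(3.639, 3.131)
t=3.600: state=(3.264, 3.427)
t=3.800: state=(2.856, 3.603)
t=4.000: state=(2.471, 3.639)
t=4.200: state=(2.145, 3.545)
t=4.400: state=(1.891, 3.353)
t=4.600: state=(1.706, 3.102)
t=4.800: state=(1.581, 2.826)
t=5.000: state=(1.509, 2.549)
t=5.200: state=(1.481, 2.288)
t=5.400: state=(1.491, 2.051)
t=5.600: state=(1.536, 1.845)
t=5.800: state=(1.614, 1.669)
t=5.910: state=(1.671, 1.586)
largest grid value and its neighbours: y(3.940)=3.64306, y(3.950)=3.64324, y(3.960)=3.64308
parabola through these three points peaks at t≈3.950 with y≈3.64324

max y = 3.643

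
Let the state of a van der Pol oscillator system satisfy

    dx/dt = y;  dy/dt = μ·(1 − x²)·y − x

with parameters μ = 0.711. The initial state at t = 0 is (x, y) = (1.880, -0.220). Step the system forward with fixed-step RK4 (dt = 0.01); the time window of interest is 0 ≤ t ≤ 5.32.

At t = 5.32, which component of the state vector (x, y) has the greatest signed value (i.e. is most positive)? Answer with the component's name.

t=0.000: state=(1.880, -0.220)
step 1 (dt=0.01): k1=(-0.220, -1.484), k2=(-0.227, -1.470), k3=(-0.227, -1.470), k4=(-0.235, -1.456); state += dt/6·(k1+2k2+2k3+k4)
t=0.010: state=(1.878, -0.235)
t=0.020: state=(1.875, -0.249)
t=0.030: state=(1.873, -0.263)
continuing one RK4 step at a time; state shown every 20 steps (Δt=0.2):
t=0.200: state=(1.810, -0.469)
t=0.400: state=(1.697, -0.654)
t=0.600: state=(1.550, -0.809)
t=0.800: state=(1.373, -0.958)
t=1.000: state=(1.166, -1.122)
t=1.200: state=(0.923, -1.315)
t=1.400: state=(0.637, -1.550)
t=1.600: state=(0.300, -1.830)
t=1.800: state=(-0.096, -2.126)
t=2.000: state=(-0.546, -2.344)
t=2.200: state=(-1.017, -2.312)
t=2.400: state=(-1.445, -1.903)
t=2.600: state=(-1.760, -1.227)
t=2.800: state=(-1.936, -0.553)
t=3.000: state=(-1.992, -0.044)
t=3.200: state=(-1.965, 0.296)
t=3.400: state=(-1.881, 0.522)
t=3.600: state=(-1.760, 0.686)
t=3.800: state=(-1.609, 0.826)
t=4.000: state=(-1.430, 0.963)
t=4.200: state=(-1.222, 1.117)
t=4.400: state=(-0.981, 1.300)
t=4.600: state=(-0.699, 1.527)
t=4.800: state=(-0.367, 1.801)
t=5.000: state=(0.023, 2.102)
t=5.200: state=(0.470, 2.347)
t=5.320: state=(0.756, 2.399)
compare at T: x=0.756, y=2.399

largest component: y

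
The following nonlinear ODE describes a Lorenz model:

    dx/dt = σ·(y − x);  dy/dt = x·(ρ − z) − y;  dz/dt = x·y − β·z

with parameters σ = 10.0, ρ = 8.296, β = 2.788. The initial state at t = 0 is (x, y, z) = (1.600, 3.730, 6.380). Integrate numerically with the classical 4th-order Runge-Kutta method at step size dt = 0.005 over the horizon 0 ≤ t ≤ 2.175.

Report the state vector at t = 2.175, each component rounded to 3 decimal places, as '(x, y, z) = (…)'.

(x, y, z) = (4.237, 4.219, 7.138)

t=0.000: state=(1.600, 3.730, 6.380)
step 1 (dt=0.005): k1=(21.300, -0.664, -11.819), k2=(20.751, -0.512, -11.541), k3=(20.768, -0.516, -11.548), k4=(20.236, -0.364, -11.276); state += dt/6·(k1+2k2+2k3+k4)
t=0.005: state=(1.704, 3.727, 6.322)
t=0.010: state=(1.802, 3.726, 6.267)
t=0.015: state=(1.896, 3.727, 6.215)
continuing one RK4 step at a time; state shown every 20 steps (Δt=0.1):
t=0.100: state=(2.993, 3.923, 5.632)
t=0.200: state=(3.764, 4.448, 5.511)
t=0.300: state=(4.421, 5.051, 5.884)
t=0.400: state=(4.995, 5.488, 6.645)
t=0.500: state=(5.353, 5.551, 7.553)
t=0.600: state=(5.368, 5.205, 8.256)
t=0.700: state=(5.063, 4.649, 8.493)
t=0.800: state=(4.610, 4.152, 8.272)
t=0.900: state=(4.202, 3.863, 7.784)
t=1.000: state=(3.954, 3.800, 7.240)
t=1.100: state=(3.893, 3.920, 6.791)
t=1.200: state=(3.996, 4.168, 6.527)
t=1.300: state=(4.217, 4.477, 6.490)
t=1.400: state=(4.491, 4.767, 6.674)
t=1.500: state=(4.741, 4.953, 7.020)
t=1.600: state=(4.893, 4.975, 7.411)
t=1.700: state=(4.901, 4.838, 7.714)
t=1.800: state=(4.779, 4.610, 7.834)
t=1.900: state=(4.588, 4.387, 7.763)
t=2.000: state=(4.401, 4.238, 7.558)
t=2.100: state=(4.275, 4.191, 7.308)
t=2.175: state=(4.237, 4.219, 7.138)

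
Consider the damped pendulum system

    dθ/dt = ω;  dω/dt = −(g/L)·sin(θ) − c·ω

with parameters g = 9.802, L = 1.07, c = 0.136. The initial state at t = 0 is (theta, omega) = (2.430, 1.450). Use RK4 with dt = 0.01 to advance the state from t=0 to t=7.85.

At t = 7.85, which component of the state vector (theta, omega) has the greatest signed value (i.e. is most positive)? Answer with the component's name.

t=0.000: state=(2.430, 1.450)
step 1 (dt=0.01): k1=(1.450, -6.180), k2=(1.419, -6.125), k3=(1.419, -6.126), k4=(1.389, -6.072); state += dt/6·(k1+2k2+2k3+k4)
t=0.010: state=(2.444, 1.389)
t=0.020: state=(2.458, 1.329)
t=0.030: state=(2.471, 1.269)
continuing one RK4 step at a time; state shown every 50 steps (Δt=0.5):
t=0.500: state=(2.517, -1.024)
t=1.000: state=(1.164, -4.690)
t=1.500: state=(-1.381, -3.827)
t=2.000: state=(-2.180, 0.402)
t=2.500: state=(-0.977, 4.463)
t=3.000: state=(1.345, 3.286)
t=3.500: state=(1.841, -1.201)
t=4.000: state=(0.213, -4.758)
t=4.500: state=(-1.590, -1.570)
t=5.000: state=(-1.237, 2.920)
t=5.500: state=(0.761, 3.688)
t=6.000: state=(1.528, -0.745)
t=6.500: state=(0.159, -4.087)
t=7.000: state=(-1.351, -1.118)
t=7.500: state=(-0.805, 3.095)
t=7.850: state=(0.459, 3.474)
compare at T: theta=0.459, omega=3.474

largest component: omega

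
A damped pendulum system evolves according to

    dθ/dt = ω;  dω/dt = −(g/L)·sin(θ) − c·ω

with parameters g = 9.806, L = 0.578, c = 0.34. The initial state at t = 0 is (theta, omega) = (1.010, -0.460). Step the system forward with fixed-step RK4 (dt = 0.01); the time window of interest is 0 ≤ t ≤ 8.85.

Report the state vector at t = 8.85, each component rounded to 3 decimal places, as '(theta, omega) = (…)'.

(theta, omega) = (-0.075, 0.858)

t=0.000: state=(1.010, -0.460)
step 1 (dt=0.01): k1=(-0.460, -14.210), k2=(-0.531, -14.165), k3=(-0.531, -14.162), k4=(-0.602, -14.114); state += dt/6·(k1+2k2+2k3+k4)
t=0.010: state=(1.005, -0.602)
t=0.020: state=(0.998, -0.742)
t=0.030: state=(0.990, -0.882)
continuing one RK4 step at a time; state shown every 50 steps (Δt=0.5):
t=0.500: state=(-0.401, -3.221)
t=1.000: state=(-0.579, 2.537)
t=1.500: state=(0.732, 0.878)
t=2.000: state=(-0.053, -2.847)
t=2.500: state=(-0.572, 1.341)
t=3.000: state=(0.483, 1.326)
t=3.500: state=(0.103, -2.204)
t=4.000: state=(-0.485, 0.611)
t=4.500: state=(0.305, 1.352)
t=5.000: state=(0.161, -1.625)
t=5.500: state=(-0.387, 0.189)
t=6.000: state=(0.186, 1.212)
t=6.500: state=(0.172, -1.169)
t=7.000: state=(-0.300, -0.044)
t=7.500: state=(0.107, 1.024)
t=8.000: state=(0.162, -0.826)
t=8.500: state=(-0.227, -0.164)
t=8.850: state=(-0.075, 0.858)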